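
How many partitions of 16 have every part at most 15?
Let r_j(i) = number of partitions of i into parts ≤ j, for i = 0..16. r_1(i) = 1 for all i; r_j(i) = r_{j-1}(i) + r_j(i-j). Rows j = 2..15: ≤2: 1 1 2 2 3 3 4 4 5 5 6 6 7 7 8 8 9; ≤3: 1 1 2 3 4 5 7 8 10 12 14 16 19 21 24 27 30; ≤4: 1 1 2 3 5 6 9 11 15 18 23 27 34 39 47 54 64; ≤5: 1 1 2 3 5 7 10 13 18 23 30 37 47 57 70 84 101; ≤6: 1 1 2 3 5 7 11 14 20 26 35 44 58 71 90 110 136; ≤7: 1 1 2 3 5 7 11 15 21 28 38 49 65 82 105 131 164; ≤8: 1 1 2 3 5 7 11 15 22 29 40 52 70 89 116 146 186; ≤9: 1 1 2 3 5 7 11 15 22 30 41 54 73 94 123 157 201; ≤10: 1 1 2 3 5 7 11 15 22 30 42 55 75 97 128 164 212; ≤11: 1 1 2 3 5 7 11 15 22 30 42 56 76 99 131 169 219; ≤12: 1 1 2 3 5 7 11 15 22 30 42 56 77 100 133 172 224; ≤13: 1 1 2 3 5 7 11 15 22 30 42 56 77 101 134 174 227; ≤14: 1 1 2 3 5 7 11 15 22 30 42 56 77 101 135 175 229; ≤15: 1 1 2 3 5 7 11 15 22 30 42 56 77 101 135 176 230. r_15(16) = 230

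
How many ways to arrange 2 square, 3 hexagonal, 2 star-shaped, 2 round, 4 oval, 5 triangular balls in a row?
18! / (2! × 3! × 2! × 2! × 4! × 5!) = 46313467200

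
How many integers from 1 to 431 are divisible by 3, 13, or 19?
⌊431/3⌋+⌊431/13⌋+⌊431/19⌋ - ⌊431/39⌋-⌊431/57⌋-⌊431/247⌋ + ⌊431/741⌋ = 143+33+22 - 11-7-1 + 0 = 179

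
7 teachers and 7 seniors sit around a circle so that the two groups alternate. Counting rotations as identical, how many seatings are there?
Fix one of the teachers: (7-1)! ways for the remaining teachers, × 7! ways for the seniors = 720 × 5040 = 3628800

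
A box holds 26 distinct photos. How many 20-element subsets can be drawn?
C(26,20) = 26!/(20!×6!) = 230230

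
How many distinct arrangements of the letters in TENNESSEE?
9! / (1! × 4! × 2! × 2!) = 3780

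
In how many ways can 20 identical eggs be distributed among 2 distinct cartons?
C(20+2-1, 2-1) = C(21, 1) = 21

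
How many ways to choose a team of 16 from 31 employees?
C(31,16) = 31!/(16!×15!) = 300540195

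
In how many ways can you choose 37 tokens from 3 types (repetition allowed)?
C(37+3-1, 3-1) = C(39, 2) = 741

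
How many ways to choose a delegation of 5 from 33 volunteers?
C(33,5) = 33!/(5!×28!) = 237336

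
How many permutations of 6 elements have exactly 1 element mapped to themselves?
Choose the 1 fixed point C(6,1) = 6, derange the rest: !5 = Σ_{j=0}^{5} (-1)^j·5!/j! = 120 - 120 + 60 - 20 + 5 - 1 = 44. Product = 6 × 44 = 264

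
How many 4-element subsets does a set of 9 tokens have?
C(9,4) = 9!/(4!×5!) = 126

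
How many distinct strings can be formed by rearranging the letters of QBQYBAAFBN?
10! / (1! × 2! × 2! × 1! × 3! × 1!) = 151200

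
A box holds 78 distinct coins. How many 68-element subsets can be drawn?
C(78,68) = 78!/(68!×10!) = 1258315963905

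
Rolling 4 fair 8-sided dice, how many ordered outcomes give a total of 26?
Coefficient of x^26 in (x + x² + ... + x^8)^4. By inclusion-exclusion on dice exceeding 8: Σ_j (-1)^j C(4,j)·C(26-1-8j, 3) = C(4,0)·C(25,3) - C(4,1)·C(17,3) + C(4,2)·C(9,3) = 1·2300 - 4·680 + 6·84 = 84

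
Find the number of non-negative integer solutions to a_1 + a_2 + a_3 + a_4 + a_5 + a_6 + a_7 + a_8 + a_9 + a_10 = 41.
C(41+10-1, 10-1) = C(50, 9) = 2505433700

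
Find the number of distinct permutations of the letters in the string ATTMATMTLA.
10! / (3! × 2! × 1! × 4!) = 12600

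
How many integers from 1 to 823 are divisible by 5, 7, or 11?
⌊823/5⌋+⌊823/7⌋+⌊823/11⌋ - ⌊823/35⌋-⌊823/55⌋-⌊823/77⌋ + ⌊823/385⌋ = 164+117+74 - 23-14-10 + 2 = 310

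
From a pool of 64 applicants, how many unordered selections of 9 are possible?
C(64,9) = 64!/(9!×55!) = 27540584512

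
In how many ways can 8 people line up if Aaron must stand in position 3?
Fix one position: (8-1)! = 5040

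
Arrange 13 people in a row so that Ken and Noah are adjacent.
Treat as block: (13-1)! × 2! = 479001600 × 2 = 958003200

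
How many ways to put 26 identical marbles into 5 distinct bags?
C(26+5-1, 5-1) = C(30, 4) = 27405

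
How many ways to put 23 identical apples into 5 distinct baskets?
C(23+5-1, 5-1) = C(27, 4) = 17550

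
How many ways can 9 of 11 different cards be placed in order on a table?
P(11,9) = 11!/(11-9)! = 19958400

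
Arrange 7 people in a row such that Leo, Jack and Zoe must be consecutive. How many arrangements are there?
Treat the 3 as one block: (7-3+1)! × 3! = 120 × 6 = 720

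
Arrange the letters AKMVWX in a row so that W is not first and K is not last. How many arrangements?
By inclusion-exclusion: 6! - 2×(6-1)! + (6-2)! = 720 - 240 + 24 = 504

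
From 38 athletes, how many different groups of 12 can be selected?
C(38,12) = 38!/(12!×26!) = 2707475148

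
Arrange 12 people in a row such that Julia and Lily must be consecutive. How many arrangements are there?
Treat the 2 as one block: (12-2+1)! × 2! = 39916800 × 2 = 79833600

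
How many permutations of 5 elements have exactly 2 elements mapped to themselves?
Choose the 2 fixed points C(5,2) = 10, derange the rest: !3 = Σ_{j=0}^{3} (-1)^j·3!/j! = 6 - 6 + 3 - 1 = 2. Product = 10 × 2 = 20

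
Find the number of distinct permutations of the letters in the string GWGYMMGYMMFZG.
13! / (1! × 4! × 1! × 2! × 1! × 4!) = 5405400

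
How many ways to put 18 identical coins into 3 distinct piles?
C(18+3-1, 3-1) = C(20, 2) = 190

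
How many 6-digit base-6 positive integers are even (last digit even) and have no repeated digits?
Last∈{0,2,4}. Last=0: 120. Last nonzero: 2×4×P(4,4) = 192. Total = 312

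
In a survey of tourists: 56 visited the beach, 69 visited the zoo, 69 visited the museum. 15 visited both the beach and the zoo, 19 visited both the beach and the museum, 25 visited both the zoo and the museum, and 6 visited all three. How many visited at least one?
|A∪B∪C| = 56+69+69-15-19-25+6 = 141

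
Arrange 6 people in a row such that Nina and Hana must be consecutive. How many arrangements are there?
Treat the 2 as one block: (6-2+1)! × 2! = 120 × 2 = 240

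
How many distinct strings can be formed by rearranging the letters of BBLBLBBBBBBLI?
13! / (3! × 9! × 1!) = 2860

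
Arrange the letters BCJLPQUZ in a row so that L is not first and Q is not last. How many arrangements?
By inclusion-exclusion: 8! - 2×(8-1)! + (8-2)! = 40320 - 10080 + 720 = 30960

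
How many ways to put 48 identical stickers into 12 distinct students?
C(48+12-1, 12-1) = C(59, 11) = 279871768995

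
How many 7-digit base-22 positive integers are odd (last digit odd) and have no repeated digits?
Last∈{1,3,5,7,9,11,13,15,17,19,21}. Last=0: 0. Last nonzero: 11×20×P(20,5) = 409305600. Total = 409305600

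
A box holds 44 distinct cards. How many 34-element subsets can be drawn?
C(44,34) = 44!/(34!×10!) = 2481256778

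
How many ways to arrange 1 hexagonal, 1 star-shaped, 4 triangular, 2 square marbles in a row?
8! / (1! × 1! × 4! × 2!) = 840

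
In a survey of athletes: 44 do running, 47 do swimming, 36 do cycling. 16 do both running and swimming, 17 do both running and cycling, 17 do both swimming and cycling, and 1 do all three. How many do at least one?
|A∪B∪C| = 44+47+36-16-17-17+1 = 78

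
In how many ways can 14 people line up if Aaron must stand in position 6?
Fix one position: (14-1)! = 6227020800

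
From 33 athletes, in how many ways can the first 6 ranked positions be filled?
P(33,6) = 33!/(33-6)! = 797448960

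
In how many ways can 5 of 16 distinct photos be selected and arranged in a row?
P(16,5) = 16!/(16-5)! = 524160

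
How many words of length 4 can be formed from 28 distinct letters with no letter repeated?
P(28,4) = 28!/(28-4)! = 491400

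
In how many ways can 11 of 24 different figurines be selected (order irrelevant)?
C(24,11) = 24!/(11!×13!) = 2496144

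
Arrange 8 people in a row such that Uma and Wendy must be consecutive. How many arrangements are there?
Treat the 2 as one block: (8-2+1)! × 2! = 5040 × 2 = 10080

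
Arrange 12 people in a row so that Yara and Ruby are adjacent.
Treat as block: (12-1)! × 2! = 39916800 × 2 = 79833600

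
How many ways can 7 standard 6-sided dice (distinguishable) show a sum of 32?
Coefficient of x^32 in (x + x² + ... + x^6)^7. By inclusion-exclusion on dice exceeding 6: Σ_j (-1)^j C(7,j)·C(32-1-6j, 6) = C(7,0)·C(31,6) - C(7,1)·C(25,6) + C(7,2)·C(19,6) - C(7,3)·C(13,6) + C(7,4)·C(7,6) = 1·736281 - 7·177100 + 21·27132 - 35·1716 + 35·7 = 6538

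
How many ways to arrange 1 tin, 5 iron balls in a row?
6! / (1! × 5!) = 6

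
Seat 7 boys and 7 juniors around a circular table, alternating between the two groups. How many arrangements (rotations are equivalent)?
Fix one of the boys: (7-1)! ways for the remaining boys, × 7! ways for the juniors = 720 × 5040 = 3628800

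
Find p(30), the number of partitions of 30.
Pentagonal recurrence p(n) = p(n-1) + p(n-2) - p(n-5) - p(n-7) + p(n-12) + p(n-15) - ... gives p(0..29) = 1, 1, 2, 3, 5, 7, 11, 15, 22, 30, 42, 56, 77, 101, 135, 176, 231, 297, 385, 490, 627, 792, 1002, 1255, 1575, 1958, 2436, 3010, 3718, 4565. p(30) = p(29) + p(28) - p(25) - p(23) + p(18) + p(15) - p(8) - p(4) = 4565 + 3718 - 1958 - 1255 + 385 + 176 - 22 - 5 = 5604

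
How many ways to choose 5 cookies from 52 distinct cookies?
C(52,5) = 52!/(5!×47!) = 2598960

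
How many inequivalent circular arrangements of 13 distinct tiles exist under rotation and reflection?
(13-1)!/2 = 479001600/2 = 239500800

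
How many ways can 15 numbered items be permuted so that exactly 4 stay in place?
Choose the 4 fixed points C(15,4) = 1365, derange the rest: !11 = Σ_{j=0}^{11} (-1)^j·11!/j! = 39916800 - 39916800 + 19958400 - 6652800 + 1663200 - 332640 + 55440 - 7920 + 990 - 110 + 11 - 1 = 14684570. Product = 1365 × 14684570 = 20044438050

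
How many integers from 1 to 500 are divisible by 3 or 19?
⌊500/3⌋ + ⌊500/19⌋ - ⌊500/57⌋ = 166 + 26 - 8 = 184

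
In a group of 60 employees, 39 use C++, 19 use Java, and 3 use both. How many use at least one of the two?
|A∪B| = |A| + |B| - |A∩B| = 39 + 19 - 3 = 55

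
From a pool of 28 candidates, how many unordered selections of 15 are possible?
C(28,15) = 28!/(15!×13!) = 37442160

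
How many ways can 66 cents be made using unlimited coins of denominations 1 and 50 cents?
Coefficient of x^66 in 1/(1-x^1) · 1/(1-x^50). Use j coins of 50 for j = 0..⌊66/50⌋ = 1, the rest in 1s: 1 + 1 = 2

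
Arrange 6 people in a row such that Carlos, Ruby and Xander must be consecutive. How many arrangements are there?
Treat the 3 as one block: (6-3+1)! × 3! = 24 × 6 = 144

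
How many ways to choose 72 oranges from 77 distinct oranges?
C(77,72) = 77!/(72!×5!) = 19757815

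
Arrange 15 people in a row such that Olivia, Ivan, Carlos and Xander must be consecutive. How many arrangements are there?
Treat the 4 as one block: (15-4+1)! × 4! = 479001600 × 24 = 11496038400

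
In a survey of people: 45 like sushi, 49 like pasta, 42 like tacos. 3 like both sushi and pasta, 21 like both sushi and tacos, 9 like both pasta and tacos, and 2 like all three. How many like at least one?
|A∪B∪C| = 45+49+42-3-21-9+2 = 105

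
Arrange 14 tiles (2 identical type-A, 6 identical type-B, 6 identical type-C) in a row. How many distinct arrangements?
14! / (2! × 6! × 6!) = 84084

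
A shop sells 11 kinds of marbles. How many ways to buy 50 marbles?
C(50+11-1, 11-1) = C(60, 10) = 75394027566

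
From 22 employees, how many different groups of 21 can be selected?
C(22,21) = 22!/(21!×1!) = 22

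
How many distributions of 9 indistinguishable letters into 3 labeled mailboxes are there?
C(9+3-1, 3-1) = C(11, 2) = 55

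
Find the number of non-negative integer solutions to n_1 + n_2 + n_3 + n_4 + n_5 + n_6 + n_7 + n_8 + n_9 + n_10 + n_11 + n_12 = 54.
C(54+12-1, 12-1) = C(65, 11) = 895068996640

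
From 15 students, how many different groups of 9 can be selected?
C(15,9) = 15!/(9!×6!) = 5005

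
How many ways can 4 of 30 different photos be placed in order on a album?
P(30,4) = 30!/(30-4)! = 657720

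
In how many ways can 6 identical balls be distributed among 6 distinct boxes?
C(6+6-1, 6-1) = C(11, 5) = 462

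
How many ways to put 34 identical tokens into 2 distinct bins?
C(34+2-1, 2-1) = C(35, 1) = 35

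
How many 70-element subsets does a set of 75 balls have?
C(75,70) = 75!/(70!×5!) = 17259390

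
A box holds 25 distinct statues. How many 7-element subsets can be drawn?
C(25,7) = 25!/(7!×18!) = 480700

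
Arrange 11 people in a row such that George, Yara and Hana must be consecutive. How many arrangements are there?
Treat the 3 as one block: (11-3+1)! × 3! = 362880 × 6 = 2177280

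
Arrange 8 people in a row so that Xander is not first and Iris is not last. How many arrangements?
By inclusion-exclusion: 8! - 2×(8-1)! + (8-2)! = 40320 - 10080 + 720 = 30960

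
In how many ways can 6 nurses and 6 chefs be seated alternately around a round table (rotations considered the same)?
Fix one of the nurses: (6-1)! ways for the remaining nurses, × 6! ways for the chefs = 120 × 720 = 86400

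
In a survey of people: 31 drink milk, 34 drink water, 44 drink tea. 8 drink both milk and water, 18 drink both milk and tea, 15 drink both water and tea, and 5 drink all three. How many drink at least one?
|A∪B∪C| = 31+34+44-8-18-15+5 = 73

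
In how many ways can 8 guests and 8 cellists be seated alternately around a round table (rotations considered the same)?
Fix one of the guests: (8-1)! ways for the remaining guests, × 8! ways for the cellists = 5040 × 40320 = 203212800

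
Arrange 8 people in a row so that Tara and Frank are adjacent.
Treat as block: (8-1)! × 2! = 5040 × 2 = 10080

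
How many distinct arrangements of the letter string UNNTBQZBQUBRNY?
14! / (3! × 2! × 1! × 3! × 1! × 1! × 1! × 2!) = 605404800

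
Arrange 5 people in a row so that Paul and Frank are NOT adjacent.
Total - adjacent = 5! - (5-1)!×2 = 120 - 48 = 72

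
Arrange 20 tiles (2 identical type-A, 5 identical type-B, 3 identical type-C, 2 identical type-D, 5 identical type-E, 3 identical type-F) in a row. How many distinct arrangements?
20! / (2! × 5! × 3! × 2! × 5! × 3!) = 1173274502400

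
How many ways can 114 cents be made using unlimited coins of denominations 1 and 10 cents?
Coefficient of x^114 in 1/(1-x^1) · 1/(1-x^10). Use j coins of 10 for j = 0..⌊114/10⌋ = 11, the rest in 1s: 11 + 1 = 12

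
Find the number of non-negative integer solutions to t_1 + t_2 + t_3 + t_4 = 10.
C(10+4-1, 4-1) = C(13, 3) = 286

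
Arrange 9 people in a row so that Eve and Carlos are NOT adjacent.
Total - adjacent = 9! - (9-1)!×2 = 362880 - 80640 = 282240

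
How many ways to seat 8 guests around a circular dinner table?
Circular: fix one position, arrange the rest. (8-1)! = 5040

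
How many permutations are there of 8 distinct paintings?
8! = 40320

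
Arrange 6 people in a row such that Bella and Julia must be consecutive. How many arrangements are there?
Treat the 2 as one block: (6-2+1)! × 2! = 120 × 2 = 240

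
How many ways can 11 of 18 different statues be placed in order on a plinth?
P(18,11) = 18!/(18-11)! = 1270312243200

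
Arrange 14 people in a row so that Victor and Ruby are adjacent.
Treat as block: (14-1)! × 2! = 6227020800 × 2 = 12454041600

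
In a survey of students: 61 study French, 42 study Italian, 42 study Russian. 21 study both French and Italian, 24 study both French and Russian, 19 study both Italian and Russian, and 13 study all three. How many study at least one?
|A∪B∪C| = 61+42+42-21-24-19+13 = 94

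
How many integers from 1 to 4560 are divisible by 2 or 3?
⌊4560/2⌋ + ⌊4560/3⌋ - ⌊4560/6⌋ = 2280 + 1520 - 760 = 3040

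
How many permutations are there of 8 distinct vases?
8! = 40320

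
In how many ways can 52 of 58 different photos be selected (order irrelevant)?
C(58,52) = 58!/(52!×6!) = 40475358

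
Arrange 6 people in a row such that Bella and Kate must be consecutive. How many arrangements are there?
Treat the 2 as one block: (6-2+1)! × 2! = 120 × 2 = 240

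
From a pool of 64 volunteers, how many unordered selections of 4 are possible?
C(64,4) = 64!/(4!×60!) = 635376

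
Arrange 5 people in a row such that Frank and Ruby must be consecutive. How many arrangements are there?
Treat the 2 as one block: (5-2+1)! × 2! = 24 × 2 = 48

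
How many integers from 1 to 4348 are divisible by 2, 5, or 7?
⌊4348/2⌋+⌊4348/5⌋+⌊4348/7⌋ - ⌊4348/10⌋-⌊4348/14⌋-⌊4348/35⌋ + ⌊4348/70⌋ = 2174+869+621 - 434-310-124 + 62 = 2858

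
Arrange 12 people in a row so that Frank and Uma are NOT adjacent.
Total - adjacent = 12! - (12-1)!×2 = 479001600 - 79833600 = 399168000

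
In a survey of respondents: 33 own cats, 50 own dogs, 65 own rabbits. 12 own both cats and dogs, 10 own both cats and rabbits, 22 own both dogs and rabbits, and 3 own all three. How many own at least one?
|A∪B∪C| = 33+50+65-12-10-22+3 = 107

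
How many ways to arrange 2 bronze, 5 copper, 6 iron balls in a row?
13! / (2! × 5! × 6!) = 36036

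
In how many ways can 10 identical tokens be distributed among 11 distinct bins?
C(10+11-1, 11-1) = C(20, 10) = 184756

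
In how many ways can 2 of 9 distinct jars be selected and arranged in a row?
P(9,2) = 9!/(9-2)! = 72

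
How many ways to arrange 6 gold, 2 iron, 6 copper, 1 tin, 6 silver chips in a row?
21! / (6! × 2! × 6! × 1! × 6!) = 68441012640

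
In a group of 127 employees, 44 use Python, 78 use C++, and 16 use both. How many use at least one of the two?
|A∪B| = |A| + |B| - |A∩B| = 44 + 78 - 16 = 106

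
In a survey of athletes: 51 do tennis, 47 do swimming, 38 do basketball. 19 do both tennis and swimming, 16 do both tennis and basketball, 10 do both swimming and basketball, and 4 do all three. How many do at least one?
|A∪B∪C| = 51+47+38-19-16-10+4 = 95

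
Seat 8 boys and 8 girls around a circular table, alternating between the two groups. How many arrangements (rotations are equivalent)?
Fix one of the boys: (8-1)! ways for the remaining boys, × 8! ways for the girls = 5040 × 40320 = 203212800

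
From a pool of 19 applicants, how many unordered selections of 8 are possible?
C(19,8) = 19!/(8!×11!) = 75582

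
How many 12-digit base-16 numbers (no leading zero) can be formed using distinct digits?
First digit: 15 choices (nonzero). Then descending: 15 × 15 × 14 × 13 × 12 × 11 × 10 × 9 × 8 × 7 × 6 × 5 = 817296480000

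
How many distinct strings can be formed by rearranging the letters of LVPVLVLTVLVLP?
13! / (5! × 1! × 5! × 2!) = 216216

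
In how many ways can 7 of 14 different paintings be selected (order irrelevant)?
C(14,7) = 14!/(7!×7!) = 3432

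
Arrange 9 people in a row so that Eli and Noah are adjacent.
Treat as block: (9-1)! × 2! = 40320 × 2 = 80640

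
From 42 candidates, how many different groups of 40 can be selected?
C(42,40) = 42!/(40!×2!) = 861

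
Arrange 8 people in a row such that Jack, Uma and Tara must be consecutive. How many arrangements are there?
Treat the 3 as one block: (8-3+1)! × 3! = 720 × 6 = 4320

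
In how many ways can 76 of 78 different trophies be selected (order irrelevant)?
C(78,76) = 78!/(76!×2!) = 3003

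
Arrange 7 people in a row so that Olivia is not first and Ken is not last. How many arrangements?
By inclusion-exclusion: 7! - 2×(7-1)! + (7-2)! = 5040 - 1440 + 120 = 3720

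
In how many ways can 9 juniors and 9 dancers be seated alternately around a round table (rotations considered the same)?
Fix one of the juniors: (9-1)! ways for the remaining juniors, × 9! ways for the dancers = 40320 × 362880 = 14631321600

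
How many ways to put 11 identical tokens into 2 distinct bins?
C(11+2-1, 2-1) = C(12, 1) = 12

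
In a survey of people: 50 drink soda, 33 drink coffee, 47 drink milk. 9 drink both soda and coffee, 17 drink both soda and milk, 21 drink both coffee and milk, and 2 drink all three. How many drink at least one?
|A∪B∪C| = 50+33+47-9-17-21+2 = 85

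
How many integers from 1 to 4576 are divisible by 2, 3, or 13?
⌊4576/2⌋+⌊4576/3⌋+⌊4576/13⌋ - ⌊4576/6⌋-⌊4576/26⌋-⌊4576/39⌋ + ⌊4576/78⌋ = 2288+1525+352 - 762-176-117 + 58 = 3168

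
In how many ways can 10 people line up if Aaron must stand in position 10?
Fix one position: (10-1)! = 362880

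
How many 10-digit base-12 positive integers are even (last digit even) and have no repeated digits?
Last∈{0,2,4,6,8,10}. Last=0: 19958400. Last nonzero: 5×10×P(10,8) = 90720000. Total = 110678400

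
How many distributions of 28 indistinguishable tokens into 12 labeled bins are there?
C(28+12-1, 12-1) = C(39, 11) = 1676056044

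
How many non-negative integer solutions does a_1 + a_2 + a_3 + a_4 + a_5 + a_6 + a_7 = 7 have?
C(7+7-1, 7-1) = C(13, 6) = 1716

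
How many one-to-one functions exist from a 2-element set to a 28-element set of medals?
P(28,2) = 28!/(28-2)! = 756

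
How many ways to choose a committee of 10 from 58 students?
C(58,10) = 58!/(10!×48!) = 52179482355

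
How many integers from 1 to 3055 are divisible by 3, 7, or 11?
⌊3055/3⌋+⌊3055/7⌋+⌊3055/11⌋ - ⌊3055/21⌋-⌊3055/33⌋-⌊3055/77⌋ + ⌊3055/231⌋ = 1018+436+277 - 145-92-39 + 13 = 1468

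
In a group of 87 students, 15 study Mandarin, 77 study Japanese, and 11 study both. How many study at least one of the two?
|A∪B| = |A| + |B| - |A∩B| = 15 + 77 - 11 = 81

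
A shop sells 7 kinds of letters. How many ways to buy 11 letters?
C(11+7-1, 7-1) = C(17, 6) = 12376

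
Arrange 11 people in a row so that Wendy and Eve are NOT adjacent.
Total - adjacent = 11! - (11-1)!×2 = 39916800 - 7257600 = 32659200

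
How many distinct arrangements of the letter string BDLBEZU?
7! / (1! × 1! × 2! × 1! × 1! × 1!) = 2520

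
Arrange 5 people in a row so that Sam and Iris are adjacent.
Treat as block: (5-1)! × 2! = 24 × 2 = 48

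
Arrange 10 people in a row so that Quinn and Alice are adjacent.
Treat as block: (10-1)! × 2! = 362880 × 2 = 725760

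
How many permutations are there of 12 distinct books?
12! = 479001600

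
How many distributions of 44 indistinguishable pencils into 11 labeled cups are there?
C(44+11-1, 11-1) = C(54, 10) = 23930713170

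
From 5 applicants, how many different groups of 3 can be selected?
C(5,3) = 5!/(3!×2!) = 10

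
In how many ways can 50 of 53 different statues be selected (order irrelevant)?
C(53,50) = 53!/(50!×3!) = 23426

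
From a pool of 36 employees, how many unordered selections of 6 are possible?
C(36,6) = 36!/(6!×30!) = 1947792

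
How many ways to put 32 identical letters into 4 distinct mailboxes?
C(32+4-1, 4-1) = C(35, 3) = 6545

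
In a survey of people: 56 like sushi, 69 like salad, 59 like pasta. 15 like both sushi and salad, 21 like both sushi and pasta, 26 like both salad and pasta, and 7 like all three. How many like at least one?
|A∪B∪C| = 56+69+59-15-21-26+7 = 129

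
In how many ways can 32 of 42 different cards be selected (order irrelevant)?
C(42,32) = 42!/(32!×10!) = 1471442973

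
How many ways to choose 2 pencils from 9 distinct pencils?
C(9,2) = 9!/(2!×7!) = 36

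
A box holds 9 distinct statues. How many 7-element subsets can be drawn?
C(9,7) = 9!/(7!×2!) = 36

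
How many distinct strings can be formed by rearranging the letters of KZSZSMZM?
8! / (2! × 1! × 3! × 2!) = 1680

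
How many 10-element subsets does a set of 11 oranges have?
C(11,10) = 11!/(10!×1!) = 11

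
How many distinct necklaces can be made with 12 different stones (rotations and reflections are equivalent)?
(12-1)!/2 = 39916800/2 = 19958400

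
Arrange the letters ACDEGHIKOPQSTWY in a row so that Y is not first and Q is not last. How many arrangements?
By inclusion-exclusion: 15! - 2×(15-1)! + (15-2)! = 1307674368000 - 174356582400 + 6227020800 = 1139544806400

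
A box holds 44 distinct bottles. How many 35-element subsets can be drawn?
C(44,35) = 44!/(35!×9!) = 708930508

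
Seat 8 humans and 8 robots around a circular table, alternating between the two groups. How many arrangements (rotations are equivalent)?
Fix one of the humans: (8-1)! ways for the remaining humans, × 8! ways for the robots = 5040 × 40320 = 203212800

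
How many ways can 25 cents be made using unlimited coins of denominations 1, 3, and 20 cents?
Coefficient of x^25 in 1/(1-x^1) · 1/(1-x^3) · 1/(1-x^20). Case on j = number of 20-cent coins (j = 0..1); remainder r = 25 - 20j is made from {1,3} in ⌊r/3⌋+1 ways. r = 25, 5 → 9 + 2 = 11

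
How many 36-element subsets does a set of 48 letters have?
C(48,36) = 48!/(36!×12!) = 69668534468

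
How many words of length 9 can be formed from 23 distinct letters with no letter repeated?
P(23,9) = 23!/(23-9)! = 296541907200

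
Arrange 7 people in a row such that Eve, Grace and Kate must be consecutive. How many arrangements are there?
Treat the 3 as one block: (7-3+1)! × 3! = 120 × 6 = 720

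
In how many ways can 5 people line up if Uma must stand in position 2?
Fix one position: (5-1)! = 24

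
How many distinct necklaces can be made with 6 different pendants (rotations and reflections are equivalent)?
(6-1)!/2 = 120/2 = 60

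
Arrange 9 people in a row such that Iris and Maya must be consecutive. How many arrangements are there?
Treat the 2 as one block: (9-2+1)! × 2! = 40320 × 2 = 80640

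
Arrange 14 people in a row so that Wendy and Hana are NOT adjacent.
Total - adjacent = 14! - (14-1)!×2 = 87178291200 - 12454041600 = 74724249600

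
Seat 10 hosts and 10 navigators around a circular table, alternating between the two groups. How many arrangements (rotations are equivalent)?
Fix one of the hosts: (10-1)! ways for the remaining hosts, × 10! ways for the navigators = 362880 × 3628800 = 1316818944000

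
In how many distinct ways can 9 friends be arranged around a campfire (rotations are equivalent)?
Circular: fix one position, arrange the rest. (9-1)! = 40320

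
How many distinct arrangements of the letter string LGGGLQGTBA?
10! / (1! × 1! × 2! × 4! × 1! × 1!) = 75600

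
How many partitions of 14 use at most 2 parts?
By conjugation, equals partitions of 14 into parts ≤ 2. Let r_j(i) = number of partitions of i into parts ≤ j, for i = 0..14. r_1(i) = 1 for all i; r_j(i) = r_{j-1}(i) + r_j(i-j). Rows j = 2..2: ≤2: 1 1 2 2 3 3 4 4 5 5 6 6 7 7 8. r_2(14) = 8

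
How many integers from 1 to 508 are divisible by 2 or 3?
⌊508/2⌋ + ⌊508/3⌋ - ⌊508/6⌋ = 254 + 169 - 84 = 339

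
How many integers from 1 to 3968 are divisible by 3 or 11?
⌊3968/3⌋ + ⌊3968/11⌋ - ⌊3968/33⌋ = 1322 + 360 - 120 = 1562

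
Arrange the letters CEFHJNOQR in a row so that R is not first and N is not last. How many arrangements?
By inclusion-exclusion: 9! - 2×(9-1)! + (9-2)! = 362880 - 80640 + 5040 = 287280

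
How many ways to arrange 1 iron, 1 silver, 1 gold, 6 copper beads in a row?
9! / (1! × 1! × 1! × 6!) = 504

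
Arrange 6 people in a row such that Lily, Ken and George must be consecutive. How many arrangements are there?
Treat the 3 as one block: (6-3+1)! × 3! = 24 × 6 = 144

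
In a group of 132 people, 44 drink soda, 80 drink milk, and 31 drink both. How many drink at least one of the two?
|A∪B| = |A| + |B| - |A∩B| = 44 + 80 - 31 = 93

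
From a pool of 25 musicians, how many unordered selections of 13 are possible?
C(25,13) = 25!/(13!×12!) = 5200300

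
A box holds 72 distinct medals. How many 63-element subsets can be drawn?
C(72,63) = 72!/(63!×9!) = 85113005120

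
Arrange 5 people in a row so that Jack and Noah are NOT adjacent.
Total - adjacent = 5! - (5-1)!×2 = 120 - 48 = 72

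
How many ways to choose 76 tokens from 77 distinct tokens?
C(77,76) = 77!/(76!×1!) = 77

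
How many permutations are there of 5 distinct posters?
5! = 120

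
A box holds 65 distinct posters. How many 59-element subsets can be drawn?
C(65,59) = 65!/(59!×6!) = 82598880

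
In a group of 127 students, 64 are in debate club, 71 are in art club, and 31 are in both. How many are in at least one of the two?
|A∪B| = |A| + |B| - |A∩B| = 64 + 71 - 31 = 104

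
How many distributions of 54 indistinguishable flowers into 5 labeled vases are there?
C(54+5-1, 5-1) = C(58, 4) = 424270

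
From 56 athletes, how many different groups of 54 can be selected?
C(56,54) = 56!/(54!×2!) = 1540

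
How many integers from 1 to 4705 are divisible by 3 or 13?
⌊4705/3⌋ + ⌊4705/13⌋ - ⌊4705/39⌋ = 1568 + 361 - 120 = 1809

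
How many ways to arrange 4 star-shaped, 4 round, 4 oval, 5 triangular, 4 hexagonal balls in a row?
21! / (4! × 4! × 4! × 5! × 4!) = 1283268987000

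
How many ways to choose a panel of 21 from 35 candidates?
C(35,21) = 35!/(21!×14!) = 2319959400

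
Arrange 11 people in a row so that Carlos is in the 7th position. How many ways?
Fix one position: (11-1)! = 3628800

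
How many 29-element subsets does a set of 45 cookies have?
C(45,29) = 45!/(29!×16!) = 646626422970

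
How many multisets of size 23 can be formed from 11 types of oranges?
C(23+11-1, 11-1) = C(33, 10) = 92561040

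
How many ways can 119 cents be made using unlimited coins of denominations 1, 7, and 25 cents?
Coefficient of x^119 in 1/(1-x^1) · 1/(1-x^7) · 1/(1-x^25). Case on j = number of 25-cent coins (j = 0..4); remainder r = 119 - 25j is made from {1,7} in ⌊r/7⌋+1 ways. r = 119, 94, 69, 44, 19 → 18 + 14 + 10 + 7 + 3 = 52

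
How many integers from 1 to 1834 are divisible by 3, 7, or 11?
⌊1834/3⌋+⌊1834/7⌋+⌊1834/11⌋ - ⌊1834/21⌋-⌊1834/33⌋-⌊1834/77⌋ + ⌊1834/231⌋ = 611+262+166 - 87-55-23 + 7 = 881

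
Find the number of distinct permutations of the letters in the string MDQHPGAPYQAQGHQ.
15! / (2! × 1! × 2! × 1! × 2! × 2! × 1! × 4!) = 3405402000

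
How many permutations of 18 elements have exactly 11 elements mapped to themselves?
Choose the 11 fixed points C(18,11) = 31824, derange the rest: !7 = Σ_{j=0}^{7} (-1)^j·7!/j! = 5040 - 5040 + 2520 - 840 + 210 - 42 + 7 - 1 = 1854. Product = 31824 × 1854 = 59001696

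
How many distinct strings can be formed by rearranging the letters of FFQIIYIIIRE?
11! / (5! × 1! × 2! × 1! × 1! × 1!) = 166320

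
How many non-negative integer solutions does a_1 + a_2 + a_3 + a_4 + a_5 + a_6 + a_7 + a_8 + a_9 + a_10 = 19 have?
C(19+10-1, 10-1) = C(28, 9) = 6906900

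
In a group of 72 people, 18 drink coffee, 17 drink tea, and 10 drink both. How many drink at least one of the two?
|A∪B| = |A| + |B| - |A∩B| = 18 + 17 - 10 = 25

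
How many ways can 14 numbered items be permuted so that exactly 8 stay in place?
Choose the 8 fixed points C(14,8) = 3003, derange the rest: !6 = Σ_{j=0}^{6} (-1)^j·6!/j! = 720 - 720 + 360 - 120 + 30 - 6 + 1 = 265. Product = 3003 × 265 = 795795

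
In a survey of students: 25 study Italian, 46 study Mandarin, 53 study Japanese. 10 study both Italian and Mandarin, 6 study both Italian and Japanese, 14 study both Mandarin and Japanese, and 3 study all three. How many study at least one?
|A∪B∪C| = 25+46+53-10-6-14+3 = 97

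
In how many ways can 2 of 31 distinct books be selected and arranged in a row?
P(31,2) = 31!/(31-2)! = 930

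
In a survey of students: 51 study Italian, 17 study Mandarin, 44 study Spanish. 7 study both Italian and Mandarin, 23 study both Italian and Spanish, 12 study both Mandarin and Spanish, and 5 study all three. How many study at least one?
|A∪B∪C| = 51+17+44-7-23-12+5 = 75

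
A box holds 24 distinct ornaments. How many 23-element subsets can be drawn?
C(24,23) = 24!/(23!×1!) = 24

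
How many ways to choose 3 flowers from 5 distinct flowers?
C(5,3) = 5!/(3!×2!) = 10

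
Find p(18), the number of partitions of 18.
Pentagonal recurrence p(n) = p(n-1) + p(n-2) - p(n-5) - p(n-7) + p(n-12) + p(n-15) - ... gives p(0..17) = 1, 1, 2, 3, 5, 7, 11, 15, 22, 30, 42, 56, 77, 101, 135, 176, 231, 297. p(18) = p(17) + p(16) - p(13) - p(11) + p(6) + p(3) = 297 + 231 - 101 - 56 + 11 + 3 = 385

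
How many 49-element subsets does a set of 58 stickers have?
C(58,49) = 58!/(49!×9!) = 10648873950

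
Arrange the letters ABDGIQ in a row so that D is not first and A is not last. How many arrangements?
By inclusion-exclusion: 6! - 2×(6-1)! + (6-2)! = 720 - 240 + 24 = 504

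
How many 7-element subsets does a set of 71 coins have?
C(71,7) = 71!/(7!×64!) = 1329890705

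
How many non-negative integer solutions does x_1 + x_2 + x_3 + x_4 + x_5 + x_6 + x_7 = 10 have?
C(10+7-1, 7-1) = C(16, 6) = 8008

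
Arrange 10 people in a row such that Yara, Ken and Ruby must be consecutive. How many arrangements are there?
Treat the 3 as one block: (10-3+1)! × 3! = 40320 × 6 = 241920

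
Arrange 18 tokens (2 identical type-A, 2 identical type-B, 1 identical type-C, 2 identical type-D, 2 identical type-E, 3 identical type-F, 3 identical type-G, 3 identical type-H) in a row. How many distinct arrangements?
18! / (2! × 2! × 1! × 2! × 2! × 3! × 3! × 3!) = 1852538688000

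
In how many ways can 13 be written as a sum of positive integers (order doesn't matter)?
Pentagonal recurrence p(n) = p(n-1) + p(n-2) - p(n-5) - p(n-7) + p(n-12) + p(n-15) - ... gives p(0..12) = 1, 1, 2, 3, 5, 7, 11, 15, 22, 30, 42, 56, 77. p(13) = p(12) + p(11) - p(8) - p(6) + p(1) = 77 + 56 - 22 - 11 + 1 = 101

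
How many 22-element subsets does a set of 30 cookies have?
C(30,22) = 30!/(22!×8!) = 5852925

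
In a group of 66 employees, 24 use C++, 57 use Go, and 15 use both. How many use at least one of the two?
|A∪B| = |A| + |B| - |A∩B| = 24 + 57 - 15 = 66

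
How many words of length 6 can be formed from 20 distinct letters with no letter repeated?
P(20,6) = 20!/(20-6)! = 27907200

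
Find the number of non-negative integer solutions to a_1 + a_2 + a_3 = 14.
C(14+3-1, 3-1) = C(16, 2) = 120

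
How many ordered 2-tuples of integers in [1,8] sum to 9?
Coefficient of x^9 in (x + x² + ... + x^8)^2. By inclusion-exclusion on dice exceeding 8: Σ_j (-1)^j C(2,j)·C(9-1-8j, 1) = C(2,0)·C(8,1) = 1·8 = 8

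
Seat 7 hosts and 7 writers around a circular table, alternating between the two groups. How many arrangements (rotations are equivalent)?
Fix one of the hosts: (7-1)! ways for the remaining hosts, × 7! ways for the writers = 720 × 5040 = 3628800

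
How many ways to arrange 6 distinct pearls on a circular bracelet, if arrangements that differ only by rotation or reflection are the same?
(6-1)!/2 = 120/2 = 60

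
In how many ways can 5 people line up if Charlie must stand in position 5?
Fix one position: (5-1)! = 24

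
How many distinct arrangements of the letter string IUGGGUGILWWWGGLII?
17! / (2! × 4! × 2! × 6! × 3!) = 857656800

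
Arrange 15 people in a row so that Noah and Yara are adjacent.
Treat as block: (15-1)! × 2! = 87178291200 × 2 = 174356582400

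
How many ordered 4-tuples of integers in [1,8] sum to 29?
Coefficient of x^29 in (x + x² + ... + x^8)^4. By inclusion-exclusion on dice exceeding 8: Σ_j (-1)^j C(4,j)·C(29-1-8j, 3) = C(4,0)·C(28,3) - C(4,1)·C(20,3) + C(4,2)·C(12,3) - C(4,3)·C(4,3) = 1·3276 - 4·1140 + 6·220 - 4·4 = 20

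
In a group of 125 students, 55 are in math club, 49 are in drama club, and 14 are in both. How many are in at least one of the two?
|A∪B| = |A| + |B| - |A∩B| = 55 + 49 - 14 = 90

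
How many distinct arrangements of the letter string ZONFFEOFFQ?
10! / (1! × 1! × 4! × 2! × 1! × 1!) = 75600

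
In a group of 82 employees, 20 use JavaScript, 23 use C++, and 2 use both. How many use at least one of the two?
|A∪B| = |A| + |B| - |A∩B| = 20 + 23 - 2 = 41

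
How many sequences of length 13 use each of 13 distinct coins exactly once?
13! = 6227020800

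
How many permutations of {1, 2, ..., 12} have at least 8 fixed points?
Exactly j fixed points: C(12,j)·!(12-j); sum over j ≥ 8 (derangement numbers via !m = (m-1)·(!(m-1) + !(m-2)): !0..!4 = 1, 0, 1, 2, 9). Σ_{j=8}^{12} C(12,j)·!(12-j) = C(12,8)·!4 + C(12,9)·!3 + C(12,10)·!2 + C(12,11)·!1 + C(12,12)·!0 = 495·9 + 220·2 + 66·1 + 12·0 + 1·1 = 4962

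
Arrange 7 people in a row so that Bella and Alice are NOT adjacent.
Total - adjacent = 7! - (7-1)!×2 = 5040 - 1440 = 3600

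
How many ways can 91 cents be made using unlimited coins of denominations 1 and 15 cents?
Coefficient of x^91 in 1/(1-x^1) · 1/(1-x^15). Use j coins of 15 for j = 0..⌊91/15⌋ = 6, the rest in 1s: 6 + 1 = 7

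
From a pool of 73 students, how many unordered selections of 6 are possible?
C(73,6) = 73!/(6!×67!) = 170230452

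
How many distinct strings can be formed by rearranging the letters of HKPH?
4! / (1! × 1! × 2!) = 12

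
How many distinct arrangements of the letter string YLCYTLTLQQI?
11! / (2! × 2! × 2! × 3! × 1! × 1!) = 831600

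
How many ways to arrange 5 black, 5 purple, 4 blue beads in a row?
14! / (5! × 5! × 4!) = 252252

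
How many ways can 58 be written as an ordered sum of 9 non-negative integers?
C(58+9-1, 9-1) = C(66, 8) = 5743572120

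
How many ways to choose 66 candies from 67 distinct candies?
C(67,66) = 67!/(66!×1!) = 67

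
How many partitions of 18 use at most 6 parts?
By conjugation, equals partitions of 18 into parts ≤ 6. Let r_j(i) = number of partitions of i into parts ≤ j, for i = 0..18. r_1(i) = 1 for all i; r_j(i) = r_{j-1}(i) + r_j(i-j). Rows j = 2..6: ≤2: 1 1 2 2 3 3 4 4 5 5 6 6 7 7 8 8 9 9 10; ≤3: 1 1 2 3 4 5 7 8 10 12 14 16 19 21 24 27 30 33 37; ≤4: 1 1 2 3 5 6 9 11 15 18 23 27 34 39 47 54 64 72 84; ≤5: 1 1 2 3 5 7 10 13 18 23 30 37 47 57 70 84 101 119 141; ≤6: 1 1 2 3 5 7 11 14 20 26 35 44 58 71 90 110 136 163 199. r_6(18) = 199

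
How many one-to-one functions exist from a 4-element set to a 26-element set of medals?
P(26,4) = 26!/(26-4)! = 358800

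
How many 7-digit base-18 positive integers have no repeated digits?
First digit: 17 choices (nonzero). Then descending: 17 × 17 × 16 × 15 × 14 × 13 × 12 = 151482240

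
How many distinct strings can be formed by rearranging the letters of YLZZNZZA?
8! / (1! × 4! × 1! × 1! × 1!) = 1680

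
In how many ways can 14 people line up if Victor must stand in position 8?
Fix one position: (14-1)! = 6227020800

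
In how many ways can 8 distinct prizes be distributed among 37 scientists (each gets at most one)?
P(37,8) = 37!/(37-8)! = 1556675366400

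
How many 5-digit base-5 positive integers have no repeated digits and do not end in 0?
Last digit: 4 nonzero choices. First digit: 3 (nonzero, ≠last). Middle 3: P(3,3) = 6. Total = 72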